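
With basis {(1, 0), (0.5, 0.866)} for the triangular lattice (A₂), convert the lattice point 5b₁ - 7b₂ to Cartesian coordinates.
(1.5, -6.062)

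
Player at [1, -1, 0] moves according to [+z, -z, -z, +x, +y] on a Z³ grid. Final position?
(2, 0, -1)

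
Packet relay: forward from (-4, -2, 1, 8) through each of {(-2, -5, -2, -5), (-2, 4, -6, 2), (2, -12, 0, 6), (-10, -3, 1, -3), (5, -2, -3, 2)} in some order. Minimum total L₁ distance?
89
(one optimal route: (-4, -2, 1, 8) → (-10, -3, 1, -3) → (-2, -5, -2, -5) → (-2, 4, -6, 2) → (5, -2, -3, 2) → (2, -12, 0, 6))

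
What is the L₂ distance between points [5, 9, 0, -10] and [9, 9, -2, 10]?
20.4939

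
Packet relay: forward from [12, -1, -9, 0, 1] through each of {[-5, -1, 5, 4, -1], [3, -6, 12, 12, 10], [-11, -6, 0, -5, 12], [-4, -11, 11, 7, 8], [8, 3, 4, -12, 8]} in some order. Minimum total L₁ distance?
170
(one optimal route: (12, -1, -9, 0, 1) → (8, 3, 4, -12, 8) → (-11, -6, 0, -5, 12) → (-5, -1, 5, 4, -1) → (-4, -11, 11, 7, 8) → (3, -6, 12, 12, 10))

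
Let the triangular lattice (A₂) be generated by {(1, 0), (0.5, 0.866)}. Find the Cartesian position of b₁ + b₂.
(1.5, 0.866)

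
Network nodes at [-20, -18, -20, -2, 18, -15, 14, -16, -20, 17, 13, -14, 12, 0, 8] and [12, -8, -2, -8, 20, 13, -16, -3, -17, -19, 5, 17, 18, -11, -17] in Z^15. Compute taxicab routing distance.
259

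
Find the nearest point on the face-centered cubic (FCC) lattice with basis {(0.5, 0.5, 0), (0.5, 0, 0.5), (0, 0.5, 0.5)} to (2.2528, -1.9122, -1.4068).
(2.5, -2, -1.5)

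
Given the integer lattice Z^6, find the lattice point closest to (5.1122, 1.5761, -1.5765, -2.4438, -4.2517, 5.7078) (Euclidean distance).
(5, 2, -2, -2, -4, 6)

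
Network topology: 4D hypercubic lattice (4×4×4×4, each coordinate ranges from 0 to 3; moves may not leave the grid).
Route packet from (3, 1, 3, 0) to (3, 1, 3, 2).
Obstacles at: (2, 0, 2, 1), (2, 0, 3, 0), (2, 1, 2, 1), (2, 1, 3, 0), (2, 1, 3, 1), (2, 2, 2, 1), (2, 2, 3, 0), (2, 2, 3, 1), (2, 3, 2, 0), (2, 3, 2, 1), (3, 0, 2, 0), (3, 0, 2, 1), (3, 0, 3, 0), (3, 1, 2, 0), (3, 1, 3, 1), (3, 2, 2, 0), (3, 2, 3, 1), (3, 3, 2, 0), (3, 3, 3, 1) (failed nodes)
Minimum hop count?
8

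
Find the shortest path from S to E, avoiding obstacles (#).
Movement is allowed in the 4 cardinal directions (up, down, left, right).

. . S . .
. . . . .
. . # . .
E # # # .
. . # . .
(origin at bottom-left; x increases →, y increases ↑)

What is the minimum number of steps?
5
(one shortest path: (2, 4) → (1, 4) → (0, 4) → (0, 3) → (0, 2) → (0, 1))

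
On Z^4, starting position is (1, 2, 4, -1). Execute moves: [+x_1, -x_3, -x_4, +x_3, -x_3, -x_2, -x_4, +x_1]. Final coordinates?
(3, 1, 3, -3)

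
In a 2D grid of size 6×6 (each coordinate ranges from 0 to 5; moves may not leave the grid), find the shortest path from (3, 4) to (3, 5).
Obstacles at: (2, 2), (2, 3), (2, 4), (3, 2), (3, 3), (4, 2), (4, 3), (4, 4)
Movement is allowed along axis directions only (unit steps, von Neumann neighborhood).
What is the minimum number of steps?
1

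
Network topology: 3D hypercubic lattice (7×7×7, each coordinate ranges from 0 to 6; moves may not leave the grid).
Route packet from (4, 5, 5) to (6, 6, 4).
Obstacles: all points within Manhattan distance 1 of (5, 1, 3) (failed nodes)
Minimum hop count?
4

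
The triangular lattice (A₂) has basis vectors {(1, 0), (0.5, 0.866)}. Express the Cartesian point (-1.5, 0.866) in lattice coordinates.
-2b₁ + b₂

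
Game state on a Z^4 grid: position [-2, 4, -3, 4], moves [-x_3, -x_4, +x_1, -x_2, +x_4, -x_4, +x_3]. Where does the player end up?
(-1, 3, -3, 3)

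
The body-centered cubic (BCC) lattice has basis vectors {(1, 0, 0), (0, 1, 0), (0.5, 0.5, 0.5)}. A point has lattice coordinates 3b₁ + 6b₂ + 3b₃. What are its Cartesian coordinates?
(4.5, 7.5, 1.5)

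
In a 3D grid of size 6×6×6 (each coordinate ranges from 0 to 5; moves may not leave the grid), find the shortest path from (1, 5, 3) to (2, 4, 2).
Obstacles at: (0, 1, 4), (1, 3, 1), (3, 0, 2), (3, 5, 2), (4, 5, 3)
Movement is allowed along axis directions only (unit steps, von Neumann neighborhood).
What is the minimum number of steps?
3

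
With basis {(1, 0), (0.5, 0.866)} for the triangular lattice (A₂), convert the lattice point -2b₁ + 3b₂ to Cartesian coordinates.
(-0.5, 2.598)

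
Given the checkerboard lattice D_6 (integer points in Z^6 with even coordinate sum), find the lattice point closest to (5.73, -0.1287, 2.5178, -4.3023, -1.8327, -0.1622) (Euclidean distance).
(6, 0, 2, -4, -2, 0)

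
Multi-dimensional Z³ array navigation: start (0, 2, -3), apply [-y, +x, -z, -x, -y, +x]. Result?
(1, 0, -4)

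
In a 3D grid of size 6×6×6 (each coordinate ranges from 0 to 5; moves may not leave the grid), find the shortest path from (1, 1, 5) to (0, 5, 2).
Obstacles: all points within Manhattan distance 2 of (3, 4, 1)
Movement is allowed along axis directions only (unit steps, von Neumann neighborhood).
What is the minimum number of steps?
8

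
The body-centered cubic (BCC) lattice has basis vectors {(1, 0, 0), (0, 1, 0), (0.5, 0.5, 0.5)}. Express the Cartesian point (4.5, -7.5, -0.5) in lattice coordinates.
5b₁ - 7b₂ - b₃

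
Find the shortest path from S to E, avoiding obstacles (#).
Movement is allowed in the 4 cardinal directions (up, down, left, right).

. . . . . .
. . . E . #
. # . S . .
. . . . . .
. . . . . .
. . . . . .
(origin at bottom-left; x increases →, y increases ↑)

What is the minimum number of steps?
1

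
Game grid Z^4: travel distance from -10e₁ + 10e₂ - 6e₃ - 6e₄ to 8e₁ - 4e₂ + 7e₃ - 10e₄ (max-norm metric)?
18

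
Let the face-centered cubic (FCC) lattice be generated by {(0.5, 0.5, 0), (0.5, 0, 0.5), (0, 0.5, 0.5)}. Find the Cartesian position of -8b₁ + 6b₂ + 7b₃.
(-1, -0.5, 6.5)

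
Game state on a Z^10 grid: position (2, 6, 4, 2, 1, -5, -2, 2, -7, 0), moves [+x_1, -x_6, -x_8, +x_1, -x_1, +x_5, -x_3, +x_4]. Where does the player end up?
(3, 6, 3, 3, 2, -6, -2, 1, -7, 0)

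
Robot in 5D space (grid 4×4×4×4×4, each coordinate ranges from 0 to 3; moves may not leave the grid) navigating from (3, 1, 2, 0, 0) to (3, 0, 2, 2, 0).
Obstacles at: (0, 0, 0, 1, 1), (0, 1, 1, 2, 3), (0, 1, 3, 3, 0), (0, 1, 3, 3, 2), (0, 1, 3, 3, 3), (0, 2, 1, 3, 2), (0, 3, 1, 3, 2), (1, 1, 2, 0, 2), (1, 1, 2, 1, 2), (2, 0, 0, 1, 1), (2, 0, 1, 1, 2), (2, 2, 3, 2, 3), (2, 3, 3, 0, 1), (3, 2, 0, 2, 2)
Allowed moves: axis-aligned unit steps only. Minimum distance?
3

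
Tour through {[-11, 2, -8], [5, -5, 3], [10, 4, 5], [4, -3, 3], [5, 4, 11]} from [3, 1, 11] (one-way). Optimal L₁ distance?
66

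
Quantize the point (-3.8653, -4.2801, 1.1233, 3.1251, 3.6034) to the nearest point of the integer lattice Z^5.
(-4, -4, 1, 3, 4)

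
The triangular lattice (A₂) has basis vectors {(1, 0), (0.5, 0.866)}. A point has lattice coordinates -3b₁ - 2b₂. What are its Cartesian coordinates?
(-4, -1.732)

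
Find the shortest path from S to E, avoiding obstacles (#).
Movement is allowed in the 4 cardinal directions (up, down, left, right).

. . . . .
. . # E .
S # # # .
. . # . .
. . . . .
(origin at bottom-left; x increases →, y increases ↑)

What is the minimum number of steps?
6
(one shortest path: (0, 2) → (0, 3) → (1, 3) → (1, 4) → (2, 4) → (3, 4) → (3, 3))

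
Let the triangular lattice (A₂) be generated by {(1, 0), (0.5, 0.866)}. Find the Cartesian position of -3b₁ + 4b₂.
(-1, 3.464)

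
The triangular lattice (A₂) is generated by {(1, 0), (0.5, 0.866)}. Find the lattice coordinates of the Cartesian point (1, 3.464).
-b₁ + 4b₂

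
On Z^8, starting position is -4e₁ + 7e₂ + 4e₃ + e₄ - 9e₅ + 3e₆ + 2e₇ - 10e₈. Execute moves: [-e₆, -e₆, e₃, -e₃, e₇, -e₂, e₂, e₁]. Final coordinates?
(-3, 7, 4, 1, -9, 1, 3, -10)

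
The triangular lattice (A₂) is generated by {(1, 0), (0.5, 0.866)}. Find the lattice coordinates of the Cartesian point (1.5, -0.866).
2b₁ - b₂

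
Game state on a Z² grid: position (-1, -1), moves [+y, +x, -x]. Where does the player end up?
(-1, 0)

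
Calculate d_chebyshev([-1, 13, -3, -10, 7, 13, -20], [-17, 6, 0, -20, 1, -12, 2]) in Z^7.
25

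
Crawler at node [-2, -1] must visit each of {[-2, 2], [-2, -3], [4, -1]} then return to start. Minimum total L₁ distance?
22
(one optimal route: (-2, -1) → (-2, 2) → (-2, -3) → (4, -1) → (-2, -1))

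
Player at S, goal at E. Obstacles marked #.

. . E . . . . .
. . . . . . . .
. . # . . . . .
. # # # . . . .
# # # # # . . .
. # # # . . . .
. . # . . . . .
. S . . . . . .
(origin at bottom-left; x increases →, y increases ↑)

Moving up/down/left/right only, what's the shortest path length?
14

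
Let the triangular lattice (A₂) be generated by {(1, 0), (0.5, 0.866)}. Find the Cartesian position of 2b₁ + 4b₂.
(4, 3.464)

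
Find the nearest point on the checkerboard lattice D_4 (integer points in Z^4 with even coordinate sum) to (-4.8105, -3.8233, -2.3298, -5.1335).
(-5, -4, -2, -5)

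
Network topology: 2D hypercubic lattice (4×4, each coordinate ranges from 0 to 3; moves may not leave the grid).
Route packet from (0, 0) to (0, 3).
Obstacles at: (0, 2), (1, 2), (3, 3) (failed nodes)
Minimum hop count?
7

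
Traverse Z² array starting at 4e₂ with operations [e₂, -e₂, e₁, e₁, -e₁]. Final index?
(1, 4)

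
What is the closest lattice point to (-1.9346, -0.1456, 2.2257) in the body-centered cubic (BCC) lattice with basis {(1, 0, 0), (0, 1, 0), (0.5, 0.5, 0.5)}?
(-2, 0, 2)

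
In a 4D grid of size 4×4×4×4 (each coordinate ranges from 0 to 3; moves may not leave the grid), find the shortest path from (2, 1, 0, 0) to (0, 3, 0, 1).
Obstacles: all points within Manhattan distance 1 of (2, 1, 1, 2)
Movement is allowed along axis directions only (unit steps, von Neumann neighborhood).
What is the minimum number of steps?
5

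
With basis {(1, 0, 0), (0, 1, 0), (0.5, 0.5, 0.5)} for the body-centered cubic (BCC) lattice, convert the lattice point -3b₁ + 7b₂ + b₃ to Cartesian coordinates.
(-2.5, 7.5, 0.5)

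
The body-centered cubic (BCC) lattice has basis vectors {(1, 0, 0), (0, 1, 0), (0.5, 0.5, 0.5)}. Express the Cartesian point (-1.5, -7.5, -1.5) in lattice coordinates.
-6b₂ - 3b₃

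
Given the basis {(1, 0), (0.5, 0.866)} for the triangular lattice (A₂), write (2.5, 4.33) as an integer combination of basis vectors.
5b₂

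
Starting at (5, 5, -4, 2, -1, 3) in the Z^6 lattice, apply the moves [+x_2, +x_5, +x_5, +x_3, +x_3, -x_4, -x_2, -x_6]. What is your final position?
(5, 5, -2, 1, 1, 2)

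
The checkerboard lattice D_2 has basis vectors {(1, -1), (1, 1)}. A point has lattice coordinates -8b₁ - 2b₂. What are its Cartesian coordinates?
(-10, 6)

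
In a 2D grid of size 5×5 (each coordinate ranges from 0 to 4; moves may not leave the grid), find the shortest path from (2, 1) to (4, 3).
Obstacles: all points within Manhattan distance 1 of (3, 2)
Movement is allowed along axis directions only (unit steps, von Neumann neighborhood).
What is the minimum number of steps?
8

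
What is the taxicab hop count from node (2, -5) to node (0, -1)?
6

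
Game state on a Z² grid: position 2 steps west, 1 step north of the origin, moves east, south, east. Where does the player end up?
(0, 0)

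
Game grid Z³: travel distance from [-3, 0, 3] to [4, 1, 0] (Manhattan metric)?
11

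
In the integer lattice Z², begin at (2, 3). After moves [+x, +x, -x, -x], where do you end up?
(2, 3)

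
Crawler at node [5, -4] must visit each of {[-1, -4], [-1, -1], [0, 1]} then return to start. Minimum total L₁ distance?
22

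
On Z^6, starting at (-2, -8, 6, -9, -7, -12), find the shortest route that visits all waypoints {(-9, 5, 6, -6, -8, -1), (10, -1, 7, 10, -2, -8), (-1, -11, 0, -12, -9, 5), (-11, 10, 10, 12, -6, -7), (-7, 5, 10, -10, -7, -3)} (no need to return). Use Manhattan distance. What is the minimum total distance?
166
(one optimal route: (-2, -8, 6, -9, -7, -12) → (-1, -11, 0, -12, -9, 5) → (-9, 5, 6, -6, -8, -1) → (-7, 5, 10, -10, -7, -3) → (-11, 10, 10, 12, -6, -7) → (10, -1, 7, 10, -2, -8))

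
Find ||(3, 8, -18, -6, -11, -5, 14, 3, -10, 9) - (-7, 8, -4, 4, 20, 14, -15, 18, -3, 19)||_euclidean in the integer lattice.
54.1572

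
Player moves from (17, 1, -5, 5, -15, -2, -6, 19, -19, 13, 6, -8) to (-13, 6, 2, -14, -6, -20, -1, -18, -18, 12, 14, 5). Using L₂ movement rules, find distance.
58.0431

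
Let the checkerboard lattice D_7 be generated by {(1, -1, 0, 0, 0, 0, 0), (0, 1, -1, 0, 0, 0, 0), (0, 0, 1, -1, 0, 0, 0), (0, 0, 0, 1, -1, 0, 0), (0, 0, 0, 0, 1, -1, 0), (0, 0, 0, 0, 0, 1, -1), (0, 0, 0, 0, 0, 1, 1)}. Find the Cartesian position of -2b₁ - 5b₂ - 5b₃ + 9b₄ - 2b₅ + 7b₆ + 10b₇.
(-2, -3, 0, 14, -11, 19, 3)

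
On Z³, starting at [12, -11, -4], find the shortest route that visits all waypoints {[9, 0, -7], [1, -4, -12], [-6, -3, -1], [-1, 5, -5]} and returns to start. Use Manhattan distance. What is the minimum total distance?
96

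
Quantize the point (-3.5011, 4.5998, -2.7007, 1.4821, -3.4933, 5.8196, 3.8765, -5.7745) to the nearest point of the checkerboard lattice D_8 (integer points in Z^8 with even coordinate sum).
(-4, 5, -3, 1, -3, 6, 4, -6)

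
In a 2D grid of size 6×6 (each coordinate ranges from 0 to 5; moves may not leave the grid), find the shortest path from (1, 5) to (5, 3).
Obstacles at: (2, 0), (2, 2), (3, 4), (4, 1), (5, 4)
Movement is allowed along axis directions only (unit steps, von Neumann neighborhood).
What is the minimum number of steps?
6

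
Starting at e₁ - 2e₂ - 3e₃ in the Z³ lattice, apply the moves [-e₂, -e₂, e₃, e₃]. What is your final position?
(1, -4, -1)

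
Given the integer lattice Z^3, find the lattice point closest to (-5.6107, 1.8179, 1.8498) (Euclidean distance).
(-6, 2, 2)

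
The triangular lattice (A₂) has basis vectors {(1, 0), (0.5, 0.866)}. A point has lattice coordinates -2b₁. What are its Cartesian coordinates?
(-2, 0)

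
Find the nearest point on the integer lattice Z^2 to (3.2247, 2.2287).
(3, 2)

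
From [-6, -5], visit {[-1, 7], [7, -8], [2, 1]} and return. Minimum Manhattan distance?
56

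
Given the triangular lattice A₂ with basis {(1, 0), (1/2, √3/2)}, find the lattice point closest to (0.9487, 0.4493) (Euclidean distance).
(1, 0)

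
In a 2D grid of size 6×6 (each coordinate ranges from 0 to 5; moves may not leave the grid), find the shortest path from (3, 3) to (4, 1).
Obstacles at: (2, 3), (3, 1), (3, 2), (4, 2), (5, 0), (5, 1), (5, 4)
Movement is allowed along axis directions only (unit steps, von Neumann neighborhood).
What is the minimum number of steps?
11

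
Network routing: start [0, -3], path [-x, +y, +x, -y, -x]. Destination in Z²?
(-1, -3)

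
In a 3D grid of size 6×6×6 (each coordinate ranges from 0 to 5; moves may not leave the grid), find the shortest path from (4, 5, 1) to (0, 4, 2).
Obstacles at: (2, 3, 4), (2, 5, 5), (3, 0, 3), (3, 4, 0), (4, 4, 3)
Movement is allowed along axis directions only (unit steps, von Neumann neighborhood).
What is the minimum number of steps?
6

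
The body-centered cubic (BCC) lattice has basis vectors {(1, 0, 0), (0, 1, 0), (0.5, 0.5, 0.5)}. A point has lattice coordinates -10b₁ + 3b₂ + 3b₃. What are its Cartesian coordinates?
(-8.5, 4.5, 1.5)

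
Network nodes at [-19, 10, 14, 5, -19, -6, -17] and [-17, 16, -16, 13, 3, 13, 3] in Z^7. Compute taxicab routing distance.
107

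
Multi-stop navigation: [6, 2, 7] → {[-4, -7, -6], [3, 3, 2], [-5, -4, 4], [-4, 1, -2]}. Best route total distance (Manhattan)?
48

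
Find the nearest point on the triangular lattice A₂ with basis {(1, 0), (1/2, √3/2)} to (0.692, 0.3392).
(1, 0)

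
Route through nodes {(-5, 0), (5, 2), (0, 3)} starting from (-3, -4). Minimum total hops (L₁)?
20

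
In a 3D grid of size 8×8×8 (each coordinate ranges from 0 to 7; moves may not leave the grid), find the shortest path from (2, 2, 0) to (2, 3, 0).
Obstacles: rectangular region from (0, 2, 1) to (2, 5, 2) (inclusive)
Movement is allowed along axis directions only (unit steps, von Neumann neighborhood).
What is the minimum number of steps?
1
(one shortest path: (2, 2, 0) → (2, 3, 0))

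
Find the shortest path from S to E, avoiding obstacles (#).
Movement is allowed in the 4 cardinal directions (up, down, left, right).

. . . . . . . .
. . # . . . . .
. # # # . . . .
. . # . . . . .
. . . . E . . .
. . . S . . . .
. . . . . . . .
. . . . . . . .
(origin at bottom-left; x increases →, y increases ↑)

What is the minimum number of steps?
2
(one shortest path: (3, 2) → (4, 2) → (4, 3))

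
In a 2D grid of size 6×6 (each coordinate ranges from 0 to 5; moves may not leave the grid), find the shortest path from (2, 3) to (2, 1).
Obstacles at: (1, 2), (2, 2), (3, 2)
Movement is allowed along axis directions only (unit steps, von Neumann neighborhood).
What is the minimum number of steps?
6
(one shortest path: (2, 3) → (1, 3) → (0, 3) → (0, 2) → (0, 1) → (1, 1) → (2, 1))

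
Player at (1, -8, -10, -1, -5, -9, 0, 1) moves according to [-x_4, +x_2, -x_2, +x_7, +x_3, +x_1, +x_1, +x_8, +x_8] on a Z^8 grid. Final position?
(3, -8, -9, -2, -5, -9, 1, 3)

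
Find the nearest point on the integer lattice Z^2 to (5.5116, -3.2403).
(6, -3)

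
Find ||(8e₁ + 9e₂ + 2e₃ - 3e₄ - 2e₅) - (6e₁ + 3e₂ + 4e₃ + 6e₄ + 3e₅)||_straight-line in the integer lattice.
12.2474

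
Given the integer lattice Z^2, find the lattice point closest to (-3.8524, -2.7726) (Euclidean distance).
(-4, -3)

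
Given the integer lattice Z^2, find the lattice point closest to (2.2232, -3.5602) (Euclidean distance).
(2, -4)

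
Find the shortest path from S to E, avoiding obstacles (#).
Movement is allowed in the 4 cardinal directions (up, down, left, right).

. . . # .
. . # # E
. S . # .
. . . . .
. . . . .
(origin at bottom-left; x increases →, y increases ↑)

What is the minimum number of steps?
6
(one shortest path: (1, 2) → (2, 2) → (2, 1) → (3, 1) → (4, 1) → (4, 2) → (4, 3))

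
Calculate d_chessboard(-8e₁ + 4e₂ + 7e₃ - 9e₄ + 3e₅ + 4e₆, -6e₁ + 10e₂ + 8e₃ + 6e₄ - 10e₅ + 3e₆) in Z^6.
15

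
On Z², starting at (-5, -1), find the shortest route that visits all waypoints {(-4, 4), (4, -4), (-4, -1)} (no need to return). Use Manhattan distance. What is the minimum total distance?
22
(one optimal route: (-5, -1) → (-4, 4) → (-4, -1) → (4, -4))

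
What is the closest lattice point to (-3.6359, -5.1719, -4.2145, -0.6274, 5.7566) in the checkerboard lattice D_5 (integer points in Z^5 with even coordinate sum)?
(-4, -5, -4, -1, 6)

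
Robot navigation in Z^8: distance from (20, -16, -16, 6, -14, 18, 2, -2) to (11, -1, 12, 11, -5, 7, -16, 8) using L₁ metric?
105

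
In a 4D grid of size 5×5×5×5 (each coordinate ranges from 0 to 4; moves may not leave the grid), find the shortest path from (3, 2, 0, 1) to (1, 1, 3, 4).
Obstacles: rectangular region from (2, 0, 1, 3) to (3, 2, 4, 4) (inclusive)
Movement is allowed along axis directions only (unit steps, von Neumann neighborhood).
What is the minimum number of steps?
9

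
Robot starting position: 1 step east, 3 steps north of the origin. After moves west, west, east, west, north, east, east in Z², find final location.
(1, 4)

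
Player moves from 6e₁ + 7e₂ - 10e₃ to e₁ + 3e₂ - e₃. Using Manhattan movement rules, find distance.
18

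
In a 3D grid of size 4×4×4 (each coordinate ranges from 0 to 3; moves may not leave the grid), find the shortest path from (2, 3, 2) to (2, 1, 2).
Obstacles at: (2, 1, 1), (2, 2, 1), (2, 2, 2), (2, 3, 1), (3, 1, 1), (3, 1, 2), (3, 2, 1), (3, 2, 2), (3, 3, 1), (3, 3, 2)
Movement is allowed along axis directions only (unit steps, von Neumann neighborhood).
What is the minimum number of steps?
4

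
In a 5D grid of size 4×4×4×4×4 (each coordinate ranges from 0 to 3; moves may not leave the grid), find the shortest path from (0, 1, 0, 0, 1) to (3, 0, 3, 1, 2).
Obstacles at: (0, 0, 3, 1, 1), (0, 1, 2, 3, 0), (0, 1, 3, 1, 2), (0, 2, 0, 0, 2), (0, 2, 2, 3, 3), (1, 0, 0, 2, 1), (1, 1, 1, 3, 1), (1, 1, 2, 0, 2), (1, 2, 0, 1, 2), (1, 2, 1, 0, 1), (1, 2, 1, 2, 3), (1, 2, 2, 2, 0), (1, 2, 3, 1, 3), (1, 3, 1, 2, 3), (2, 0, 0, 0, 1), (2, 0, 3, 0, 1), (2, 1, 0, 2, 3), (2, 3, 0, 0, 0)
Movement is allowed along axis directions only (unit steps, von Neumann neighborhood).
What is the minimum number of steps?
9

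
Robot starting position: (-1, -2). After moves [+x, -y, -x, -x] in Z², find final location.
(-2, -3)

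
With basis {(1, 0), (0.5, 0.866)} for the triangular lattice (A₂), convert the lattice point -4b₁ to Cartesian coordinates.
(-4, 0)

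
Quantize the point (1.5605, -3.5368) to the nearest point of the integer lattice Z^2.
(2, -4)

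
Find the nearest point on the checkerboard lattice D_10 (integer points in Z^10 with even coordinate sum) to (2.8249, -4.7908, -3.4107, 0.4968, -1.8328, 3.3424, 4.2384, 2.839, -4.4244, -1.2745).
(3, -5, -3, 0, -2, 3, 4, 3, -4, -1)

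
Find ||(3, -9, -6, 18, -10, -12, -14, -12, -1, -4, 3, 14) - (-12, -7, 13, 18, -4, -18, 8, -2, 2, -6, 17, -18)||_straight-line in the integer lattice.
49.7896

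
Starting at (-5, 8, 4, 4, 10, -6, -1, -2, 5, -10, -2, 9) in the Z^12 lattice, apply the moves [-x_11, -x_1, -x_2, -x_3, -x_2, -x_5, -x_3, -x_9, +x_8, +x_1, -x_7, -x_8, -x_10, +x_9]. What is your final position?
(-5, 6, 2, 4, 9, -6, -2, -2, 5, -11, -3, 9)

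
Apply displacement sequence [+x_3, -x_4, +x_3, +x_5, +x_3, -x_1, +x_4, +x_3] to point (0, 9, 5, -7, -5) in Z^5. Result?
(-1, 9, 9, -7, -4)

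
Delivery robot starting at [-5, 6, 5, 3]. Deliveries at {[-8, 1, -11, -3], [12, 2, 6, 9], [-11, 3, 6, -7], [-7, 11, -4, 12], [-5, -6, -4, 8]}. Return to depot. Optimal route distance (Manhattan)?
166
(one optimal route: (-5, 6, 5, 3) → (12, 2, 6, 9) → (-7, 11, -4, 12) → (-5, -6, -4, 8) → (-8, 1, -11, -3) → (-11, 3, 6, -7) → (-5, 6, 5, 3))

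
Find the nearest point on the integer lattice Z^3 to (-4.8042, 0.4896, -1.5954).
(-5, 0, -2)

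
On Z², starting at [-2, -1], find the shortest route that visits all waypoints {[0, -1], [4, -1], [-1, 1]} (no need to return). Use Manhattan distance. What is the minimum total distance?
10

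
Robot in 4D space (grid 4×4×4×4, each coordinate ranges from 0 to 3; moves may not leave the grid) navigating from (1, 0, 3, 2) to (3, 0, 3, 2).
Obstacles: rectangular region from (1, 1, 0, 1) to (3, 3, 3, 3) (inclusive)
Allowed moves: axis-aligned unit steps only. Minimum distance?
2
(one shortest path: (1, 0, 3, 2) → (2, 0, 3, 2) → (3, 0, 3, 2))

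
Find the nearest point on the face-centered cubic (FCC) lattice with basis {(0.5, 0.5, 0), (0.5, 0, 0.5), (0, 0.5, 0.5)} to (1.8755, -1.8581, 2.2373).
(2, -2, 2)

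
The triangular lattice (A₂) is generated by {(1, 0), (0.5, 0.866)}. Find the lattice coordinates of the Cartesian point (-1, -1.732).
-2b₂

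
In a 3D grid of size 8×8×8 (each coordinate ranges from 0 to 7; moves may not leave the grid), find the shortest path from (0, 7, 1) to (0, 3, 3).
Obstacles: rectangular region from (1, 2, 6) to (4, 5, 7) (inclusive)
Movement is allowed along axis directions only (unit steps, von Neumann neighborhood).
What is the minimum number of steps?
6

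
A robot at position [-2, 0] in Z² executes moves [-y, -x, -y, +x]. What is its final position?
(-2, -2)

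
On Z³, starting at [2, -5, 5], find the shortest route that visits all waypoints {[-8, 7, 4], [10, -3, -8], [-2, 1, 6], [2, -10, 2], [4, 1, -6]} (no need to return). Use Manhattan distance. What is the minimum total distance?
77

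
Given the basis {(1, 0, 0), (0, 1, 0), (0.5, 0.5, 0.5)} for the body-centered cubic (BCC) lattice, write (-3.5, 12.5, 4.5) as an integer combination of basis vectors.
-8b₁ + 8b₂ + 9b₃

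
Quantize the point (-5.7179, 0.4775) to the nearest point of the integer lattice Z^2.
(-6, 0)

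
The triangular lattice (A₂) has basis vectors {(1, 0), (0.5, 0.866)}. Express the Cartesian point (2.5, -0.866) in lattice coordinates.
3b₁ - b₂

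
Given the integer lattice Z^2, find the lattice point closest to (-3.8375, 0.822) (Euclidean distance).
(-4, 1)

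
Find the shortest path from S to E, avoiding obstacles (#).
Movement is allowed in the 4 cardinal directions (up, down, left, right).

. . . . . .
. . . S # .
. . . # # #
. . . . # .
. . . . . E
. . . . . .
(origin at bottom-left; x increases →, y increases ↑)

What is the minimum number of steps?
7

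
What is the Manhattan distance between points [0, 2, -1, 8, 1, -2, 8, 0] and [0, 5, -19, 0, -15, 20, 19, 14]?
92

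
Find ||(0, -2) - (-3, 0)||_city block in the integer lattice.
5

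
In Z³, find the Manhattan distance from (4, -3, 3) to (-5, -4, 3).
10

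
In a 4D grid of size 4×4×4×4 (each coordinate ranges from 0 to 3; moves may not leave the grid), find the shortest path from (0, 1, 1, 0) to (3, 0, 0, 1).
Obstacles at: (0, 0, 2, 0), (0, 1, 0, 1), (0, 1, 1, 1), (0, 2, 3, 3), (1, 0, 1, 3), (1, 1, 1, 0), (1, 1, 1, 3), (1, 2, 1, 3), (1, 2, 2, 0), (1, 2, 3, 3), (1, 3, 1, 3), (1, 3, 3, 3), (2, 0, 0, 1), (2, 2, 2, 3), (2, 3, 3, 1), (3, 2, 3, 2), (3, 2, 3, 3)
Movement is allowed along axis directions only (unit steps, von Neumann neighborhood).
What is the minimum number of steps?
6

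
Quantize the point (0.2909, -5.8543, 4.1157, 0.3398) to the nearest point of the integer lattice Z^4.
(0, -6, 4, 0)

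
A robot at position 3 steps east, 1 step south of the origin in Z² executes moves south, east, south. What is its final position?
(4, -3)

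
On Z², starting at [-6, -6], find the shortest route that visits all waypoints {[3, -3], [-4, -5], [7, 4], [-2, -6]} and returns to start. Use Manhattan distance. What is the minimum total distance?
46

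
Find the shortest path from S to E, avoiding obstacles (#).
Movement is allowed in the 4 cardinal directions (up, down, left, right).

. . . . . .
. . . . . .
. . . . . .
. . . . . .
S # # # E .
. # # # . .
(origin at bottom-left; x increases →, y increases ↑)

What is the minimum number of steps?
6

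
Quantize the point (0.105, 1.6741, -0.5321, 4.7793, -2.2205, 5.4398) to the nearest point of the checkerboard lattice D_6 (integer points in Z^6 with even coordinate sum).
(0, 2, 0, 5, -2, 5)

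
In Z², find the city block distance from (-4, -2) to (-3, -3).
2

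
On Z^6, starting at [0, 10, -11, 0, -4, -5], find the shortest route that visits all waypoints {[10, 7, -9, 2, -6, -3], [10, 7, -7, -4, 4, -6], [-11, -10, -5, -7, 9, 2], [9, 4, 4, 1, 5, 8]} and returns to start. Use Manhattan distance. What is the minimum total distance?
202
(one optimal route: (0, 10, -11, 0, -4, -5) → (10, 7, -9, 2, -6, -3) → (10, 7, -7, -4, 4, -6) → (9, 4, 4, 1, 5, 8) → (-11, -10, -5, -7, 9, 2) → (0, 10, -11, 0, -4, -5))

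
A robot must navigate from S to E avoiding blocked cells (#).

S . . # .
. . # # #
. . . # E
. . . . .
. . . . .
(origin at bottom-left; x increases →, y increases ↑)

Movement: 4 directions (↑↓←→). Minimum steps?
8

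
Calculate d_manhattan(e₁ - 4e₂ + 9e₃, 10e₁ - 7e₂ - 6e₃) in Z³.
27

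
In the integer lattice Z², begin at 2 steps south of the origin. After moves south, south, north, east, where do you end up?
(1, -3)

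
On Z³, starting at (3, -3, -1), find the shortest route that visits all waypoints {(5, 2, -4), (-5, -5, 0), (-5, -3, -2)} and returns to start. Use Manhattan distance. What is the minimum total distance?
42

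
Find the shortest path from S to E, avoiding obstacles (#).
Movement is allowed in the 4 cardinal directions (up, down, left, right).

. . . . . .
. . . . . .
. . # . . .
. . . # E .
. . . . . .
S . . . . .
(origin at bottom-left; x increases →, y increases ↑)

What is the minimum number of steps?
6
(one shortest path: (0, 0) → (1, 0) → (2, 0) → (3, 0) → (4, 0) → (4, 1) → (4, 2))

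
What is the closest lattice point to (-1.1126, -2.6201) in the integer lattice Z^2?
(-1, -3)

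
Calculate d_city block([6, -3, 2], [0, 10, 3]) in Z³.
20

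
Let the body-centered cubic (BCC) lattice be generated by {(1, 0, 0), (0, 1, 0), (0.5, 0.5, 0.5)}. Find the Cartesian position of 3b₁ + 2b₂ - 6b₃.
(0, -1, -3)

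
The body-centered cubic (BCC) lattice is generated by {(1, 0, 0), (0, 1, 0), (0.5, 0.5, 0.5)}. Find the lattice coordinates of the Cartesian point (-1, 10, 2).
-3b₁ + 8b₂ + 4b₃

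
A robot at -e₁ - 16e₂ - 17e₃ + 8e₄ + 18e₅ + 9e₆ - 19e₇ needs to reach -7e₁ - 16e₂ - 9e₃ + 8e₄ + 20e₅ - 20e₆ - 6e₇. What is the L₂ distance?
33.3766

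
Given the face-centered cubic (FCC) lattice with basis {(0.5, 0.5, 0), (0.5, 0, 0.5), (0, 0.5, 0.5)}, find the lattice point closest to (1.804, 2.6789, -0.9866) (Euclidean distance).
(1.5, 2.5, -1)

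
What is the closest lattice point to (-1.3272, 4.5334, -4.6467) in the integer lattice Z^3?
(-1, 5, -5)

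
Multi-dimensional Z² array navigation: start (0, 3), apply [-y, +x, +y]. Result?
(1, 3)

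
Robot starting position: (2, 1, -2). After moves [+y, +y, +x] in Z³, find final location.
(3, 3, -2)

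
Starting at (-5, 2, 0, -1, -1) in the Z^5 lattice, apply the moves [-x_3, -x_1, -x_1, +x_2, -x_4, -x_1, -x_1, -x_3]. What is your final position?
(-9, 3, -2, -2, -1)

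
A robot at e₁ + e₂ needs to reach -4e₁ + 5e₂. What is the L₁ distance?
9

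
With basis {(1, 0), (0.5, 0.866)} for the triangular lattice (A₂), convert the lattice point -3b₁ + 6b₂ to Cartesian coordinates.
(0, 5.196)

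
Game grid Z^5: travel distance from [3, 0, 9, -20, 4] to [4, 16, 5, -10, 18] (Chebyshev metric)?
16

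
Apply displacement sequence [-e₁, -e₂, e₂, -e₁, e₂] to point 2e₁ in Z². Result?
(0, 1)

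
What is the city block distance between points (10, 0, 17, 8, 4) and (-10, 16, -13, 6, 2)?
70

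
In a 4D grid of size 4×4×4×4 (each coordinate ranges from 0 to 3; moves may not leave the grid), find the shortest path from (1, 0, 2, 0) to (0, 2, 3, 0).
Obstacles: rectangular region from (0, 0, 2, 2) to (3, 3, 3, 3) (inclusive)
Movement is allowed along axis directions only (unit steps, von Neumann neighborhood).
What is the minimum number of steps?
4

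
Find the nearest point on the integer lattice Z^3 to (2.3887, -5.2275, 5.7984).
(2, -5, 6)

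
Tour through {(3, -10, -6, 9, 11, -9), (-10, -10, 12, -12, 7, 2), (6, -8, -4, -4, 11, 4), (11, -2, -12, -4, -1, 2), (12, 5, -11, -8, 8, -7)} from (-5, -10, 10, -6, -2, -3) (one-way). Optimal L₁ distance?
190
(one optimal route: (-5, -10, 10, -6, -2, -3) → (-10, -10, 12, -12, 7, 2) → (6, -8, -4, -4, 11, 4) → (3, -10, -6, 9, 11, -9) → (12, 5, -11, -8, 8, -7) → (11, -2, -12, -4, -1, 2))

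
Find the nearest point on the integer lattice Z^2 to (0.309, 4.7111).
(0, 5)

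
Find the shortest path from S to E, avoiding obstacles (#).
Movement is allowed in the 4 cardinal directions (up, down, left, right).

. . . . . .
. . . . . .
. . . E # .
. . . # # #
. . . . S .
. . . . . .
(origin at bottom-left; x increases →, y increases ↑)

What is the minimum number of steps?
5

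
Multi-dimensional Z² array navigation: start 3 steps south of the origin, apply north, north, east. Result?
(1, -1)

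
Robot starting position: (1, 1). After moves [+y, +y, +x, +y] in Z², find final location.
(2, 4)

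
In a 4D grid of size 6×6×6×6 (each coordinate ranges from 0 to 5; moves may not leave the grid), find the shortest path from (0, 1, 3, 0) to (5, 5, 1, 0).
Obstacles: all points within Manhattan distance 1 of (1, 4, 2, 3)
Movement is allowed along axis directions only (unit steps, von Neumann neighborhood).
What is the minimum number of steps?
11
(one shortest path: (0, 1, 3, 0) → (1, 1, 3, 0) → (2, 1, 3, 0) → (3, 1, 3, 0) → (4, 1, 3, 0) → (5, 1, 3, 0) → (5, 2, 3, 0) → (5, 3, 3, 0) → (5, 4, 3, 0) → (5, 5, 3, 0) → (5, 5, 2, 0) → (5, 5, 1, 0))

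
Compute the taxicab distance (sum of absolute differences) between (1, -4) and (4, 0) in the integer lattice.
7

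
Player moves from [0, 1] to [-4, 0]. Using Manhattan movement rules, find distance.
5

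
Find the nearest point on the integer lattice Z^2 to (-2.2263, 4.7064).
(-2, 5)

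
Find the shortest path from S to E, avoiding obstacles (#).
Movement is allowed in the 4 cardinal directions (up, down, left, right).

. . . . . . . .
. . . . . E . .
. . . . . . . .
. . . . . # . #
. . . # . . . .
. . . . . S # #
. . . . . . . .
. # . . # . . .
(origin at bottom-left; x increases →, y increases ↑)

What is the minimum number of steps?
6
(one shortest path: (5, 2) → (4, 2) → (4, 3) → (4, 4) → (4, 5) → (5, 5) → (5, 6))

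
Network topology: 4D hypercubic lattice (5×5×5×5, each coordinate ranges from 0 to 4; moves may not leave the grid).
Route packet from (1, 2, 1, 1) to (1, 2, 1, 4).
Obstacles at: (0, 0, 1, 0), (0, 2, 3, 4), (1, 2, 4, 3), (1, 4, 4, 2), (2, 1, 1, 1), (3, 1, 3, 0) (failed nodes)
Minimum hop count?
3
(one shortest path: (1, 2, 1, 1) → (1, 2, 1, 2) → (1, 2, 1, 3) → (1, 2, 1, 4))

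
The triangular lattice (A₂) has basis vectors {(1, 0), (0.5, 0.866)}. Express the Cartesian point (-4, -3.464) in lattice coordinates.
-2b₁ - 4b₂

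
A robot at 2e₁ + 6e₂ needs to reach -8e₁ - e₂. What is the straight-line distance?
12.2066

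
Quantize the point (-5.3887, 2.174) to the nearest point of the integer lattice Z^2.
(-5, 2)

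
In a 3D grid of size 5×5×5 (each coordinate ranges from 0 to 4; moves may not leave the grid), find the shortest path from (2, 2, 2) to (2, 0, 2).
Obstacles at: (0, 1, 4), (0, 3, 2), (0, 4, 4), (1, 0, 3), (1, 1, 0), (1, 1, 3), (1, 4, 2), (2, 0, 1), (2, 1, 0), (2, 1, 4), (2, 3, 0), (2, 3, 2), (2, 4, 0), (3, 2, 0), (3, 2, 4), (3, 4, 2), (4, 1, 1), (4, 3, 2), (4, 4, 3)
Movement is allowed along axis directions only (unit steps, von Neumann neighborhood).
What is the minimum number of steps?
2
(one shortest path: (2, 2, 2) → (2, 1, 2) → (2, 0, 2))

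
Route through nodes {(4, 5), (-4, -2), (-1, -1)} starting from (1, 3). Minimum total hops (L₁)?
20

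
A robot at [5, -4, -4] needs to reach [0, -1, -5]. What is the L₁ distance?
9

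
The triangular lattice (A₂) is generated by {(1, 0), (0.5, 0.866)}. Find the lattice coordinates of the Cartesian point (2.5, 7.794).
-2b₁ + 9b₂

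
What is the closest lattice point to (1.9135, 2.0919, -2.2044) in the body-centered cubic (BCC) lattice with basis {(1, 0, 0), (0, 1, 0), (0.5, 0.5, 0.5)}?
(2, 2, -2)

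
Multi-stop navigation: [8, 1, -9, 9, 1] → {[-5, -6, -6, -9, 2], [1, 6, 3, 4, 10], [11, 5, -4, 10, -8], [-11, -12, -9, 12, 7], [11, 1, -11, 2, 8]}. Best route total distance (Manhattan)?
179
(one optimal route: (8, 1, -9, 9, 1) → (11, 5, -4, 10, -8) → (11, 1, -11, 2, 8) → (1, 6, 3, 4, 10) → (-5, -6, -6, -9, 2) → (-11, -12, -9, 12, 7))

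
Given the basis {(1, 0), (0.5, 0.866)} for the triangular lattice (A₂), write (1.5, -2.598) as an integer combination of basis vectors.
3b₁ - 3b₂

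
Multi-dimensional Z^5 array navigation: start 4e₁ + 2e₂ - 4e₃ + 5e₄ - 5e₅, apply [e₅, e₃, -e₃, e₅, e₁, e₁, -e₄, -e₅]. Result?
(6, 2, -4, 4, -4)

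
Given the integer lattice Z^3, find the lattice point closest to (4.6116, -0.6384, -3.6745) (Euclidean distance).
(5, -1, -4)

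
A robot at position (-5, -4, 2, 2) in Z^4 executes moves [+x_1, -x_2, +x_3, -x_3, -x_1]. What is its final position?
(-5, -5, 2, 2)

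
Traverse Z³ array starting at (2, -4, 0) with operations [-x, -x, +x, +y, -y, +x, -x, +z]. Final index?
(1, -4, 1)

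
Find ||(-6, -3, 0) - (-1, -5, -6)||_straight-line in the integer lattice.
8.06226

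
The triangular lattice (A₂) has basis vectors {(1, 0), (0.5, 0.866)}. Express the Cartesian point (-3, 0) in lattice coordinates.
-3b₁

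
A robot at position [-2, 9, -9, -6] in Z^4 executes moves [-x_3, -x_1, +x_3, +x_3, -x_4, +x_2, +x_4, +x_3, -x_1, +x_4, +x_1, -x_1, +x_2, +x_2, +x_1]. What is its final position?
(-3, 12, -7, -5)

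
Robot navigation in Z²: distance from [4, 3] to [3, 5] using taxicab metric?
3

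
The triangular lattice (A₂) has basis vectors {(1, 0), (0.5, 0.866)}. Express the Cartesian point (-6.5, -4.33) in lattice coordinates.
-4b₁ - 5b₂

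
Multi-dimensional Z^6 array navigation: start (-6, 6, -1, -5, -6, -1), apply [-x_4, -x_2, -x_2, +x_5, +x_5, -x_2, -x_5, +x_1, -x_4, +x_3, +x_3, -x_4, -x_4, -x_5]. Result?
(-5, 3, 1, -9, -6, -1)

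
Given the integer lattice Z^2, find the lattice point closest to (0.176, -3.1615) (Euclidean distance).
(0, -3)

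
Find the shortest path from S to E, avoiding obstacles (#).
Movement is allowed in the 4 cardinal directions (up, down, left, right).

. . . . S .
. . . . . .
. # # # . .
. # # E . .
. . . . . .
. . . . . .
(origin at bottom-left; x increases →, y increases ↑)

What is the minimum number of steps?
4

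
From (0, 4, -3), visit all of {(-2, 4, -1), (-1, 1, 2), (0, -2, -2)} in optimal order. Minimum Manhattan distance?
19
(one optimal route: (0, 4, -3) → (-2, 4, -1) → (-1, 1, 2) → (0, -2, -2))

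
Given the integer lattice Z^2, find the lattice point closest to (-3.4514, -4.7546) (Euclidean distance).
(-3, -5)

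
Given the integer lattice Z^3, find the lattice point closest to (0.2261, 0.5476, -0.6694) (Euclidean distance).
(0, 1, -1)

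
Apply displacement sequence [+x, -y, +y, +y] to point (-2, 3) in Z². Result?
(-1, 4)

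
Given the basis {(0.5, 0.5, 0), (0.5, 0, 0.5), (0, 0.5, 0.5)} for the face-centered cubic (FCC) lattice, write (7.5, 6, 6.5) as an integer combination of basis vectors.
7b₁ + 8b₂ + 5b₃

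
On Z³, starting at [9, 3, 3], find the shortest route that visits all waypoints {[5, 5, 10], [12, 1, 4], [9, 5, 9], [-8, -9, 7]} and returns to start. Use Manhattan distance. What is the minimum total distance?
82
(one optimal route: (9, 3, 3) → (12, 1, 4) → (-8, -9, 7) → (5, 5, 10) → (9, 5, 9) → (9, 3, 3))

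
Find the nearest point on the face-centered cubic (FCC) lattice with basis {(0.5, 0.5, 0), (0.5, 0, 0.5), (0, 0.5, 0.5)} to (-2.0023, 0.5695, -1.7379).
(-2, 0.5, -1.5)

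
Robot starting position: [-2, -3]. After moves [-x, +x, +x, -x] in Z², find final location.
(-2, -3)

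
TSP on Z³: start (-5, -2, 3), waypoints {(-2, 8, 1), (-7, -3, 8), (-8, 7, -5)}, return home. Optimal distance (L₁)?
60
(one optimal route: (-5, -2, 3) → (-2, 8, 1) → (-8, 7, -5) → (-7, -3, 8) → (-5, -2, 3))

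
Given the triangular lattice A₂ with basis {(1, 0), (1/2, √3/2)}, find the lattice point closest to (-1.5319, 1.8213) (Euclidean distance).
(-2, 1.732)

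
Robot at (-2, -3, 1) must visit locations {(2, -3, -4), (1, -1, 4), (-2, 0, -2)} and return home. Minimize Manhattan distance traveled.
34
(one optimal route: (-2, -3, 1) → (1, -1, 4) → (2, -3, -4) → (-2, 0, -2) → (-2, -3, 1))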